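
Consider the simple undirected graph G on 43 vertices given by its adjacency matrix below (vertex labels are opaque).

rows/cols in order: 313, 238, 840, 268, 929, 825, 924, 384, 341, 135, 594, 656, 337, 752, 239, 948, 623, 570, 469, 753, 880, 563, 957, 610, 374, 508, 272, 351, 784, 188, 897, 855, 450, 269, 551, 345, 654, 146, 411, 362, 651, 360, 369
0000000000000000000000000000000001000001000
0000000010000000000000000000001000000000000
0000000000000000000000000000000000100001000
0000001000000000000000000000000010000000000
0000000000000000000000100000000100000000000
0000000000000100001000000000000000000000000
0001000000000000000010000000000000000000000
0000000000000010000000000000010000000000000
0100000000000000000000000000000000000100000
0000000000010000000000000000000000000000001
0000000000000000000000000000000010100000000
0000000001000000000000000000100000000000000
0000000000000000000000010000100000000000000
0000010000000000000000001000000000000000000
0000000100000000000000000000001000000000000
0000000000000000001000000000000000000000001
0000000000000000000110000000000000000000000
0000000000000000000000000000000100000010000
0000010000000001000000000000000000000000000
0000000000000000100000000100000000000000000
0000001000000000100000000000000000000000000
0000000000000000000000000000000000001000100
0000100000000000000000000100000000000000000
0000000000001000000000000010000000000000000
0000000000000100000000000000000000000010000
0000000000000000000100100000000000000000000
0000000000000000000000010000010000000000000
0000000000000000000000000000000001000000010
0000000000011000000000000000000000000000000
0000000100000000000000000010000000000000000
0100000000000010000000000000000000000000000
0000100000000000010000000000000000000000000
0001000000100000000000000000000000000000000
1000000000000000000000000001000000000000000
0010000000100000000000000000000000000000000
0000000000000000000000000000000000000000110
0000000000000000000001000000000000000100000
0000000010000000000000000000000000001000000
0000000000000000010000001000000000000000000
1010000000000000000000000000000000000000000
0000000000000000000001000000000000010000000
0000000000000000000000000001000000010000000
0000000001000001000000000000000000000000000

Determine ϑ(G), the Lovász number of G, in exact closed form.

deg(469) = 2; N(469) = {825, 948}.
N(360) = {351, 345}, |N(360)| = 2.
Vertex 656 has 2 neighbors: 135, 784.
Vertex 146 has 2 neighbors: 341, 654.
Regular of degree 2 on 43 vertices: a single 43-cycle (edge-transitive).
A has 22 distinct eigenvalues ≈ [2.0, 1.978687, 1.915201, 1.810896, 1.667996, 1.489544, 1.279346, 1.041881, 0.782209, 0.505867, 0.218742, -0.073044, -0.363274, -0.645761, -0.914485, -1.163718, -1.388148, -1.582993, -1.744099, -1.868032, -1.952152, -1.994665].
Lovász: ϑ = −43(-2*cos(pi/43))/(2+-(-1)*2*cos(pi/43)) = 43*cos(pi/43)/(cos(pi/43) + 1).
= 21.471283746… (decimal).
Check 21 ≤ 43*cos(pi/43)/(cos(pi/43) + 1) ≤ 22: both strict.

43*cos(pi/43)/(cos(pi/43) + 1)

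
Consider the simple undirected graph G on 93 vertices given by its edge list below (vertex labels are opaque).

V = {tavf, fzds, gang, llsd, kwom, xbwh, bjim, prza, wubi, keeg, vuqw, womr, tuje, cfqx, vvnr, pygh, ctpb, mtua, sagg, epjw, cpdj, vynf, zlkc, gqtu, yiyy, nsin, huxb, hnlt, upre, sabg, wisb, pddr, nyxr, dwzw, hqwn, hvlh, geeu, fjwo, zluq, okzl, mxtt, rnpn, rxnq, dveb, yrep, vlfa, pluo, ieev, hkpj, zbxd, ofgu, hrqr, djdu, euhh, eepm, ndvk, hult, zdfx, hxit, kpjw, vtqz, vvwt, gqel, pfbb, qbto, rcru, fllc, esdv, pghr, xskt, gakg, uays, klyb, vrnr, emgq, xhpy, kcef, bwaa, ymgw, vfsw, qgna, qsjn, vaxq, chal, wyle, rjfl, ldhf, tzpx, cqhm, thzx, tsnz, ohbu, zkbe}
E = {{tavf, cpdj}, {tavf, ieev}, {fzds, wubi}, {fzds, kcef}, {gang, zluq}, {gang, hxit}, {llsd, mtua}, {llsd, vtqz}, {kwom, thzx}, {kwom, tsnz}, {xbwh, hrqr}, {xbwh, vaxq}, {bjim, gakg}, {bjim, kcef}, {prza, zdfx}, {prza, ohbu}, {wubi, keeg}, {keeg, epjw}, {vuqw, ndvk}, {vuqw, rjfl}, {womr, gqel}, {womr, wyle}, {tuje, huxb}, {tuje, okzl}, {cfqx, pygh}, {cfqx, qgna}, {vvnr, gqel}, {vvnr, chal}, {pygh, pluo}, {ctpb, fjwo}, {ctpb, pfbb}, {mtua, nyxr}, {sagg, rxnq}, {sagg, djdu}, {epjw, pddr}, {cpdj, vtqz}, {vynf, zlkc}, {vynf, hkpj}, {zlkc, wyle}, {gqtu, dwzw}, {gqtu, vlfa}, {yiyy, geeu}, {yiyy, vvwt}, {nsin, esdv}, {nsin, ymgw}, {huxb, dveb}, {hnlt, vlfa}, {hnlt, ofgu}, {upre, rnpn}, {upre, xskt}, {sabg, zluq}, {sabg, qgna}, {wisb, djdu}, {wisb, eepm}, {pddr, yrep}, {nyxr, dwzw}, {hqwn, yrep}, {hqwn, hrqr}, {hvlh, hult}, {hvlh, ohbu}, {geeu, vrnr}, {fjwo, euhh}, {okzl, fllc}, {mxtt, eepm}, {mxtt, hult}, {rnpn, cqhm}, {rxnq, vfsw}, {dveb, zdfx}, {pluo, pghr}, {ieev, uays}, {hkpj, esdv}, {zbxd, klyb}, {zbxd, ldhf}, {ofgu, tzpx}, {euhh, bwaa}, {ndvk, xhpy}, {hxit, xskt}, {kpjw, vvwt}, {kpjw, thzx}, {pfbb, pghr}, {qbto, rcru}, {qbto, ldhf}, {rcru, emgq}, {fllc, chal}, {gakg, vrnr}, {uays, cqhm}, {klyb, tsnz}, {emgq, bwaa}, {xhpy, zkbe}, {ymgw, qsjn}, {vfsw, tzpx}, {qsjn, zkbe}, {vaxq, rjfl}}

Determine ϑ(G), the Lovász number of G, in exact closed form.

Vertex hqwn has 2 neighbors: yrep, hrqr.
deg(huxb) = 2; N(huxb) = {tuje, dveb}.
N(rjfl) = {vuqw, vaxq}, |N(rjfl)| = 2.
N(ohbu) = {prza, hvlh}, |N(ohbu)| = 2.
2-regular, N=93; a single 93-cycle (edge-transitive).
A has 47 distinct eigenvalues ≈ [2.0, 1.995437, 1.98177, 1.95906, 1.927411, 1.886968, 1.837916, 1.780477, 1.714914, 1.641527, 1.56065, 1.472651, 1.377934, 1.276929, 1.170098, 1.057928, 0.940931, 0.819641, 0.694611, 0.566411, 0.435627, 0.302856, 0.168702, 0.033779, -0.101298, -0.235913, -0.369452, -0.501305, -0.630871, -0.757558, -0.880788, -1.0, -1.114649, -1.224212, -1.328189, -1.426106, -1.517516, -1.602002, -1.679179, -1.748693, -1.810229, -1.863505, -1.908279, -1.944345, -1.97154, -1.989739, -1.998859].
λ_max=2, λ_min=-2*cos(pi/93); ϑ = −93·λ_min/(λ_max−λ_min) = 93*cos(pi/93)/(cos(pi/93) + 1).
≈ 46.486731879 (to 9 d.p.).
Sandwich: α(G)=46 ≤ ϑ(G)=93*cos(pi/93)/(cos(pi/93) + 1) ≤ χ(Ḡ)=47 (both strict).

93*cos(pi/93)/(cos(pi/93) + 1)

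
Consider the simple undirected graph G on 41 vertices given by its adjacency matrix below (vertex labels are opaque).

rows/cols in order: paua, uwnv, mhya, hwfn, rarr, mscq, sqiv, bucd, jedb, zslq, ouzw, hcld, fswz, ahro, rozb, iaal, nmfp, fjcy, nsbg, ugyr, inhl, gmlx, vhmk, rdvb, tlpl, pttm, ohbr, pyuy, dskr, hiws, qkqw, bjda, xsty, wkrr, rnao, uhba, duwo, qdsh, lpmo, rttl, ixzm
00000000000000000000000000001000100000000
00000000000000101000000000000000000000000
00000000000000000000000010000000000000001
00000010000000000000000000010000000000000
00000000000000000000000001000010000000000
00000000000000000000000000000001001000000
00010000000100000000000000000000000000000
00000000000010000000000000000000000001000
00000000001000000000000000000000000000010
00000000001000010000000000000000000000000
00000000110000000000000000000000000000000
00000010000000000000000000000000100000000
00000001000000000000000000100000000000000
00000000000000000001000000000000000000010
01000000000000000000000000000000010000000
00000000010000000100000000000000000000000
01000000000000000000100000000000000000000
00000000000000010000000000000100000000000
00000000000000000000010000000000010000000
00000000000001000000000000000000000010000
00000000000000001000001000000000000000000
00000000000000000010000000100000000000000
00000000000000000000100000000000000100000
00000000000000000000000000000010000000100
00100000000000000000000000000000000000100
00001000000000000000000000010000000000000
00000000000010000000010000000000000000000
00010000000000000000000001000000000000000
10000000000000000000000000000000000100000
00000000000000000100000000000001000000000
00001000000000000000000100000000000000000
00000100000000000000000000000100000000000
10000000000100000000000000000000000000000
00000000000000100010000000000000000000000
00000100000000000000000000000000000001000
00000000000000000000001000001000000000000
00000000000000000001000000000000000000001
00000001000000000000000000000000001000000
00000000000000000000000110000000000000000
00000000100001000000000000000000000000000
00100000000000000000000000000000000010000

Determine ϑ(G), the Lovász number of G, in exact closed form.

41*cos(pi/41)/(cos(pi/41) + 1)

Vertex hiws has 2 neighbors: fjcy, bjda.
Vertex ouzw has 2 neighbors: jedb, zslq.
deg(uhba) = 2; N(uhba) = {vhmk, dskr}.
deg(nsbg) = 2; N(nsbg) = {gmlx, wkrr}.
G on 41 vertices is 2-regular; this is C_{41}, the 41-cycle.
spec(A) ≈ [2.0, 1.97656, 1.90679, 1.79233, 1.63586, 1.44104, 1.21245, 0.95544, 0.67603, 0.38078, 0.07661, -0.22937, -0.52996, -0.81814, -1.08714, -1.33065, -1.54298, -1.71914, -1.855, -1.94739, -1.99413] (distinct, 5 d.p.).
λ_max=2, λ_min=-2*cos(pi/41); ϑ = −41·λ_min/(λ_max−λ_min) = 41*cos(pi/41)/(cos(pi/41) + 1).
ϑ(G) ≈ 20.469880274.
α=20, χ(Ḡ)=21; ϑ=41*cos(pi/41)/(cos(pi/41) + 1) lies between (both strict).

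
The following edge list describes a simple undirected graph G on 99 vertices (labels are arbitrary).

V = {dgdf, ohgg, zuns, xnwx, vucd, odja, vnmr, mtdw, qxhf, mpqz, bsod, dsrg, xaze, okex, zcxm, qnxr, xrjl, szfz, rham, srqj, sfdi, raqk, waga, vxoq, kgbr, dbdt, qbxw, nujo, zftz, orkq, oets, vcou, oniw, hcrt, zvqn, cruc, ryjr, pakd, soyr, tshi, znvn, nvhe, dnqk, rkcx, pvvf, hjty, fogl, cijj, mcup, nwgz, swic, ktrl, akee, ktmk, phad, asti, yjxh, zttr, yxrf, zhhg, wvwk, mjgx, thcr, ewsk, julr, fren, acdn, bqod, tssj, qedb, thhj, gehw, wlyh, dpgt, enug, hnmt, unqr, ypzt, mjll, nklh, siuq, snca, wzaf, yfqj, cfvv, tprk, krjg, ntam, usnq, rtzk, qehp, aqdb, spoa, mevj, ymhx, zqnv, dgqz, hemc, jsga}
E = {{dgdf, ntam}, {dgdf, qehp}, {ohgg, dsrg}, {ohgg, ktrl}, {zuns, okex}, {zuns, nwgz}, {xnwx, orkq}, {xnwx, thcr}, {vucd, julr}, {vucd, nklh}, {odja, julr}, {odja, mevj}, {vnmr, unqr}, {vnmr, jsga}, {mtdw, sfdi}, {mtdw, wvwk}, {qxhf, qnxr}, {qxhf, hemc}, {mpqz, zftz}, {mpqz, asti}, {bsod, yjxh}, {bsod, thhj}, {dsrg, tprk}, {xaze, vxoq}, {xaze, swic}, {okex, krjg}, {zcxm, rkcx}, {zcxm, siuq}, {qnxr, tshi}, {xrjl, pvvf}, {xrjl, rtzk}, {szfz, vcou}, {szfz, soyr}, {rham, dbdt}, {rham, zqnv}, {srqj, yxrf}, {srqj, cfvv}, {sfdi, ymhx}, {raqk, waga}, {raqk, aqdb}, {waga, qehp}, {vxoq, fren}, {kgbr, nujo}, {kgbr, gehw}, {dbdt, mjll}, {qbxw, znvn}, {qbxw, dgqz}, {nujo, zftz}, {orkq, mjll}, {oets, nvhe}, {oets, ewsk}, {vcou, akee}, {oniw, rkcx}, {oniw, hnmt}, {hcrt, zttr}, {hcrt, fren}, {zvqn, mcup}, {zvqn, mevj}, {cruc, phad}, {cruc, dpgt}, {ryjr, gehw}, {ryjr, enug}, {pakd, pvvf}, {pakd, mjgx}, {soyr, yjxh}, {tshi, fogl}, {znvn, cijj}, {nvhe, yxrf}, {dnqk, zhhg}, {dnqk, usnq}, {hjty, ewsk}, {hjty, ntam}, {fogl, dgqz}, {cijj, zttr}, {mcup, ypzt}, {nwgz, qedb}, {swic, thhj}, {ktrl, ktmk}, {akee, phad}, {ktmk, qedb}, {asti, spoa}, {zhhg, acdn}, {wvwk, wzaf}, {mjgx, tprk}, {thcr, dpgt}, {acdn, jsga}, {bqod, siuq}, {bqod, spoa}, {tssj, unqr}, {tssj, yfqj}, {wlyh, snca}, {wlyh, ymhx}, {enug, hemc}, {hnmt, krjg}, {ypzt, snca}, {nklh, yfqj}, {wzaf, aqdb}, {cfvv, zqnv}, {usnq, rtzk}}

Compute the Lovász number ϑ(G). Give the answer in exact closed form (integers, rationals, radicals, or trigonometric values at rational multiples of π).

99*cos(pi/99)/(cos(pi/99) + 1)

Vertex srqj has 2 neighbors: yxrf, cfvv.
Vertex krjg has 2 neighbors: okex, hnmt.
N(cijj) = {znvn, zttr}, |N(cijj)| = 2.
Vertex qehp has 2 neighbors: dgdf, waga.
Regular of degree 2 on 99 vertices: connected 2-regular on 99 ⇒ C_{99}.
A has 50 distinct eigenvalues ≈ [2.0, 1.996, 1.984, 1.964, 1.936, 1.9, 1.857, 1.806, 1.748, 1.683, 1.611, 1.532, 1.447, 1.357, 1.261, 1.16, 1.054, 0.945, 0.831, 0.714, 0.594, 0.472, 0.347, 0.222, 0.095, -0.032, -0.158, -0.285, -0.41, -0.533, -0.654, -0.773, -0.888, -1.0, -1.108, -1.211, -1.31, -1.403, -1.491, -1.572, -1.647, -1.716, -1.778, -1.832, -1.879, -1.919, -1.951, -1.975, -1.991, -1.999].
Lovász (edge-transitive): ϑ = −99·(-2*cos(pi/99))/((2)−(-2*cos(pi/99))) = 99*cos(pi/99)/(cos(pi/99) + 1).
Numerically 49.4875363.
Check 49 ≤ 99*cos(pi/99)/(cos(pi/99) + 1) ≤ 50: both strict.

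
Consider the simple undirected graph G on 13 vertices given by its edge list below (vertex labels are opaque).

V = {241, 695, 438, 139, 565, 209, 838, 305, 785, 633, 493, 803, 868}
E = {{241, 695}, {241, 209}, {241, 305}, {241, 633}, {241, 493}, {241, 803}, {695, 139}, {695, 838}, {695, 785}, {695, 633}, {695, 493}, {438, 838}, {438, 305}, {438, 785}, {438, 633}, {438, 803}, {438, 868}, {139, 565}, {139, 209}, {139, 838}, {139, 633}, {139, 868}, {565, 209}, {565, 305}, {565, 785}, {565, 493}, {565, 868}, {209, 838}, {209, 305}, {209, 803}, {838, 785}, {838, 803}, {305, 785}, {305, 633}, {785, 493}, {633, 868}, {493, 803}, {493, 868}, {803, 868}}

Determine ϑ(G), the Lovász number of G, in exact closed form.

N(438) = {838, 305, 785, 633, 803, 868}, |N(438)| = 6.
N(305) = {241, 438, 565, 209, 785, 633}, |N(305)| = 6.
Vertex 493 has 6 neighbors: 241, 695, 565, 785, 803, 868.
deg(695) = 6; N(695) = {241, 139, 838, 785, 633, 493}.
G on 13 vertices is 6-regular; Paley(13): SR with (k,λ,μ)=(6,2,3).
Distinct eigenvalues (to 3 d.p.): [6.0, 1.303, -2.303].
Lovász: ϑ = −13(-sqrt(13)/2 - 1/2)/(6+-(-sqrt(13)/2 - 1/2)) = sqrt(13).
ϑ(G) ≈ 3.6056.

sqrt(13)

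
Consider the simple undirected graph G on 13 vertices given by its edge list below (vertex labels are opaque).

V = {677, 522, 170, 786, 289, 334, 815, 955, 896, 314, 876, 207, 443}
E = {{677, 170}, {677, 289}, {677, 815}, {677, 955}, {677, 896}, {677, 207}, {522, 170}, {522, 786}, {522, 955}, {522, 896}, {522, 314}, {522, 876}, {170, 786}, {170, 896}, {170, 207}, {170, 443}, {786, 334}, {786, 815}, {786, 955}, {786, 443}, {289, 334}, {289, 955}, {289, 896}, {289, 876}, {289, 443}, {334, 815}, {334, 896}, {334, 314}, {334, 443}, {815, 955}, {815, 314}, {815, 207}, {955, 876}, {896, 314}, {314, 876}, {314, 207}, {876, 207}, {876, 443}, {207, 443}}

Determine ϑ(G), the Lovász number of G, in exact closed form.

deg(170) = 6; N(170) = {677, 522, 786, 896, 207, 443}.
N(289) = {677, 334, 955, 896, 876, 443}, |N(289)| = 6.
N(876) = {522, 289, 955, 314, 207, 443}, |N(876)| = 6.
Vertex 815 has 6 neighbors: 677, 786, 334, 955, 314, 207.
Every vertex has degree 6 (N=13); Paley(13): SR with (k,λ,μ)=(6,2,3).
A has 3 distinct eigenvalues ≈ [6.0, 1.303, -2.303].
ϑ = −N·λ_min/(λ_max−λ_min) = −13·(-sqrt(13)/2 - 1/2)/(6−(-sqrt(13)/2 - 1/2)) = sqrt(13).
Numerically 3.6056.

sqrt(13)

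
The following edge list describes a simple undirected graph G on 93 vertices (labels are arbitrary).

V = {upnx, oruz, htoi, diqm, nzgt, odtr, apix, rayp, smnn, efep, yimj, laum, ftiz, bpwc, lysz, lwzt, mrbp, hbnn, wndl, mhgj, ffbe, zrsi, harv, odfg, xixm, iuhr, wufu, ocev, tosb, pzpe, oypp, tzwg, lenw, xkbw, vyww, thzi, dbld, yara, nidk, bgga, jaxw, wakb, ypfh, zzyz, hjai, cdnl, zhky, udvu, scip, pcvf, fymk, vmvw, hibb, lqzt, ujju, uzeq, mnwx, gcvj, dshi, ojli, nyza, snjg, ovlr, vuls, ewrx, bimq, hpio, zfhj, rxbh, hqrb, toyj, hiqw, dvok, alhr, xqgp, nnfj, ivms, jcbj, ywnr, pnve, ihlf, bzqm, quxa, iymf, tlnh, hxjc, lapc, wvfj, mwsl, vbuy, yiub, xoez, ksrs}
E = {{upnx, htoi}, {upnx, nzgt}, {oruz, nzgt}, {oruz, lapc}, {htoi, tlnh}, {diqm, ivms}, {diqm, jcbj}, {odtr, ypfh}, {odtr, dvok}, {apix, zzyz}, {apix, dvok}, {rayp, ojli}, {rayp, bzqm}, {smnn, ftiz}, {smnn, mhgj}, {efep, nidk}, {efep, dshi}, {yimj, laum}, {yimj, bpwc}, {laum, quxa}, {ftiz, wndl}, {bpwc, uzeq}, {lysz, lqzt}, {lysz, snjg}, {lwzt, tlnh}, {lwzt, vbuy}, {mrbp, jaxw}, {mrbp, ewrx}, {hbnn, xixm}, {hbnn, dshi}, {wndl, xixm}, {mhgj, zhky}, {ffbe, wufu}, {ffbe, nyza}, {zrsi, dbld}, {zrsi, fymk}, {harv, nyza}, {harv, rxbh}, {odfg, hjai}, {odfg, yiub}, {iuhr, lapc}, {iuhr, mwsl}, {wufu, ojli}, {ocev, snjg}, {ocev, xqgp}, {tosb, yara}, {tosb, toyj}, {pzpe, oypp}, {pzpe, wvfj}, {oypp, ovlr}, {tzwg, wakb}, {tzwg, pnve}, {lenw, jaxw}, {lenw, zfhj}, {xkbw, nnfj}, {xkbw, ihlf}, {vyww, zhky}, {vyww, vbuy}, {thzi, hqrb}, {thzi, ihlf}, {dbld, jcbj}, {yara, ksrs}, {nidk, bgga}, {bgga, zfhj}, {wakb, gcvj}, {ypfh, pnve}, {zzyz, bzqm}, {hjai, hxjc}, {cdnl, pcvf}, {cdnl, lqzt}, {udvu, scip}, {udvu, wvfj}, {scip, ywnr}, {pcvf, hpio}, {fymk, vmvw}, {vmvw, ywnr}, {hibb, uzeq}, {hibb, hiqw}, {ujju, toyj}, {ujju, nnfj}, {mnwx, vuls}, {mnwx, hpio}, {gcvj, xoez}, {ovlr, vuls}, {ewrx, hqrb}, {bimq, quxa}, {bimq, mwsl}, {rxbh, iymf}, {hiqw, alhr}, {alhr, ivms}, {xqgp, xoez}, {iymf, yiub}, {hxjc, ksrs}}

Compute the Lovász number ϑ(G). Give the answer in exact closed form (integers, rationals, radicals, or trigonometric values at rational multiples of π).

Vertex efep has 2 neighbors: nidk, dshi.
N(pcvf) = {cdnl, hpio}, |N(pcvf)| = 2.
deg(mwsl) = 2; N(mwsl) = {iuhr, bimq}.
deg(bpwc) = 2; N(bpwc) = {yimj, uzeq}.
2-regular, N=93; a single 93-cycle (edge-transitive).
Distinct eigenvalues (to 6 d.p.): [2.0, 1.995437, 1.98177, 1.95906, 1.927411, 1.886968, 1.837916, 1.780477, 1.714914, 1.641527, 1.56065, 1.472651, 1.377934, 1.276929, 1.170098, 1.057928, 0.940931, 0.819641, 0.694611, 0.566411, 0.435627, 0.302856, 0.168702, 0.033779, -0.101298, -0.235913, -0.369452, -0.501305, -0.630871, -0.757558, -0.880788, -1.0, -1.114649, -1.224212, -1.328189, -1.426106, -1.517516, -1.602002, -1.679179, -1.748693, -1.810229, -1.863505, -1.908279, -1.944345, -1.97154, -1.989739, -1.998859].
Lovász: ϑ = −93(-2*cos(pi/93))/(2+-(-1)*2*cos(pi/93)) = 93*cos(pi/93)/(cos(pi/93) + 1).
Numerically 46.4867.
Sandwich: α(G)=46 ≤ ϑ(G)=93*cos(pi/93)/(cos(pi/93) + 1) ≤ χ(Ḡ)=47 (both strict).

93*cos(pi/93)/(cos(pi/93) + 1)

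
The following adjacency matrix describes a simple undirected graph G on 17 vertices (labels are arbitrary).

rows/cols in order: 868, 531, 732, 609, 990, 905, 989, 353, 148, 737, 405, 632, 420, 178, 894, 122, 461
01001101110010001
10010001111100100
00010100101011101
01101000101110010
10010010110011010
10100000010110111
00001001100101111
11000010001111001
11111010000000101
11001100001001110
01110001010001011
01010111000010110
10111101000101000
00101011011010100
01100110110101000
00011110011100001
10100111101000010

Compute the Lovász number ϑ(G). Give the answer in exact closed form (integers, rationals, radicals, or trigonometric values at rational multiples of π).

sqrt(17)

N(894) = {531, 732, 905, 989, 148, 737, 632, 178}, |N(894)| = 8.
N(148) = {868, 531, 732, 609, 990, 989, 894, 461}, |N(148)| = 8.
Vertex 405 has 8 neighbors: 531, 732, 609, 353, 737, 178, 122, 461.
N(632) = {531, 609, 905, 989, 353, 420, 894, 122}, |N(632)| = 8.
Every vertex has degree 8 (N=17); SR(17,8,3,4) — a Paley graph.
The 3 distinct eigenvalues: [8.0, 1.5616, -2.5616].
Lovász: ϑ = −17(-sqrt(17)/2 - 1/2)/(8+-(-sqrt(17)/2 - 1/2)) = sqrt(17).
ϑ(G) ≈ 4.1231.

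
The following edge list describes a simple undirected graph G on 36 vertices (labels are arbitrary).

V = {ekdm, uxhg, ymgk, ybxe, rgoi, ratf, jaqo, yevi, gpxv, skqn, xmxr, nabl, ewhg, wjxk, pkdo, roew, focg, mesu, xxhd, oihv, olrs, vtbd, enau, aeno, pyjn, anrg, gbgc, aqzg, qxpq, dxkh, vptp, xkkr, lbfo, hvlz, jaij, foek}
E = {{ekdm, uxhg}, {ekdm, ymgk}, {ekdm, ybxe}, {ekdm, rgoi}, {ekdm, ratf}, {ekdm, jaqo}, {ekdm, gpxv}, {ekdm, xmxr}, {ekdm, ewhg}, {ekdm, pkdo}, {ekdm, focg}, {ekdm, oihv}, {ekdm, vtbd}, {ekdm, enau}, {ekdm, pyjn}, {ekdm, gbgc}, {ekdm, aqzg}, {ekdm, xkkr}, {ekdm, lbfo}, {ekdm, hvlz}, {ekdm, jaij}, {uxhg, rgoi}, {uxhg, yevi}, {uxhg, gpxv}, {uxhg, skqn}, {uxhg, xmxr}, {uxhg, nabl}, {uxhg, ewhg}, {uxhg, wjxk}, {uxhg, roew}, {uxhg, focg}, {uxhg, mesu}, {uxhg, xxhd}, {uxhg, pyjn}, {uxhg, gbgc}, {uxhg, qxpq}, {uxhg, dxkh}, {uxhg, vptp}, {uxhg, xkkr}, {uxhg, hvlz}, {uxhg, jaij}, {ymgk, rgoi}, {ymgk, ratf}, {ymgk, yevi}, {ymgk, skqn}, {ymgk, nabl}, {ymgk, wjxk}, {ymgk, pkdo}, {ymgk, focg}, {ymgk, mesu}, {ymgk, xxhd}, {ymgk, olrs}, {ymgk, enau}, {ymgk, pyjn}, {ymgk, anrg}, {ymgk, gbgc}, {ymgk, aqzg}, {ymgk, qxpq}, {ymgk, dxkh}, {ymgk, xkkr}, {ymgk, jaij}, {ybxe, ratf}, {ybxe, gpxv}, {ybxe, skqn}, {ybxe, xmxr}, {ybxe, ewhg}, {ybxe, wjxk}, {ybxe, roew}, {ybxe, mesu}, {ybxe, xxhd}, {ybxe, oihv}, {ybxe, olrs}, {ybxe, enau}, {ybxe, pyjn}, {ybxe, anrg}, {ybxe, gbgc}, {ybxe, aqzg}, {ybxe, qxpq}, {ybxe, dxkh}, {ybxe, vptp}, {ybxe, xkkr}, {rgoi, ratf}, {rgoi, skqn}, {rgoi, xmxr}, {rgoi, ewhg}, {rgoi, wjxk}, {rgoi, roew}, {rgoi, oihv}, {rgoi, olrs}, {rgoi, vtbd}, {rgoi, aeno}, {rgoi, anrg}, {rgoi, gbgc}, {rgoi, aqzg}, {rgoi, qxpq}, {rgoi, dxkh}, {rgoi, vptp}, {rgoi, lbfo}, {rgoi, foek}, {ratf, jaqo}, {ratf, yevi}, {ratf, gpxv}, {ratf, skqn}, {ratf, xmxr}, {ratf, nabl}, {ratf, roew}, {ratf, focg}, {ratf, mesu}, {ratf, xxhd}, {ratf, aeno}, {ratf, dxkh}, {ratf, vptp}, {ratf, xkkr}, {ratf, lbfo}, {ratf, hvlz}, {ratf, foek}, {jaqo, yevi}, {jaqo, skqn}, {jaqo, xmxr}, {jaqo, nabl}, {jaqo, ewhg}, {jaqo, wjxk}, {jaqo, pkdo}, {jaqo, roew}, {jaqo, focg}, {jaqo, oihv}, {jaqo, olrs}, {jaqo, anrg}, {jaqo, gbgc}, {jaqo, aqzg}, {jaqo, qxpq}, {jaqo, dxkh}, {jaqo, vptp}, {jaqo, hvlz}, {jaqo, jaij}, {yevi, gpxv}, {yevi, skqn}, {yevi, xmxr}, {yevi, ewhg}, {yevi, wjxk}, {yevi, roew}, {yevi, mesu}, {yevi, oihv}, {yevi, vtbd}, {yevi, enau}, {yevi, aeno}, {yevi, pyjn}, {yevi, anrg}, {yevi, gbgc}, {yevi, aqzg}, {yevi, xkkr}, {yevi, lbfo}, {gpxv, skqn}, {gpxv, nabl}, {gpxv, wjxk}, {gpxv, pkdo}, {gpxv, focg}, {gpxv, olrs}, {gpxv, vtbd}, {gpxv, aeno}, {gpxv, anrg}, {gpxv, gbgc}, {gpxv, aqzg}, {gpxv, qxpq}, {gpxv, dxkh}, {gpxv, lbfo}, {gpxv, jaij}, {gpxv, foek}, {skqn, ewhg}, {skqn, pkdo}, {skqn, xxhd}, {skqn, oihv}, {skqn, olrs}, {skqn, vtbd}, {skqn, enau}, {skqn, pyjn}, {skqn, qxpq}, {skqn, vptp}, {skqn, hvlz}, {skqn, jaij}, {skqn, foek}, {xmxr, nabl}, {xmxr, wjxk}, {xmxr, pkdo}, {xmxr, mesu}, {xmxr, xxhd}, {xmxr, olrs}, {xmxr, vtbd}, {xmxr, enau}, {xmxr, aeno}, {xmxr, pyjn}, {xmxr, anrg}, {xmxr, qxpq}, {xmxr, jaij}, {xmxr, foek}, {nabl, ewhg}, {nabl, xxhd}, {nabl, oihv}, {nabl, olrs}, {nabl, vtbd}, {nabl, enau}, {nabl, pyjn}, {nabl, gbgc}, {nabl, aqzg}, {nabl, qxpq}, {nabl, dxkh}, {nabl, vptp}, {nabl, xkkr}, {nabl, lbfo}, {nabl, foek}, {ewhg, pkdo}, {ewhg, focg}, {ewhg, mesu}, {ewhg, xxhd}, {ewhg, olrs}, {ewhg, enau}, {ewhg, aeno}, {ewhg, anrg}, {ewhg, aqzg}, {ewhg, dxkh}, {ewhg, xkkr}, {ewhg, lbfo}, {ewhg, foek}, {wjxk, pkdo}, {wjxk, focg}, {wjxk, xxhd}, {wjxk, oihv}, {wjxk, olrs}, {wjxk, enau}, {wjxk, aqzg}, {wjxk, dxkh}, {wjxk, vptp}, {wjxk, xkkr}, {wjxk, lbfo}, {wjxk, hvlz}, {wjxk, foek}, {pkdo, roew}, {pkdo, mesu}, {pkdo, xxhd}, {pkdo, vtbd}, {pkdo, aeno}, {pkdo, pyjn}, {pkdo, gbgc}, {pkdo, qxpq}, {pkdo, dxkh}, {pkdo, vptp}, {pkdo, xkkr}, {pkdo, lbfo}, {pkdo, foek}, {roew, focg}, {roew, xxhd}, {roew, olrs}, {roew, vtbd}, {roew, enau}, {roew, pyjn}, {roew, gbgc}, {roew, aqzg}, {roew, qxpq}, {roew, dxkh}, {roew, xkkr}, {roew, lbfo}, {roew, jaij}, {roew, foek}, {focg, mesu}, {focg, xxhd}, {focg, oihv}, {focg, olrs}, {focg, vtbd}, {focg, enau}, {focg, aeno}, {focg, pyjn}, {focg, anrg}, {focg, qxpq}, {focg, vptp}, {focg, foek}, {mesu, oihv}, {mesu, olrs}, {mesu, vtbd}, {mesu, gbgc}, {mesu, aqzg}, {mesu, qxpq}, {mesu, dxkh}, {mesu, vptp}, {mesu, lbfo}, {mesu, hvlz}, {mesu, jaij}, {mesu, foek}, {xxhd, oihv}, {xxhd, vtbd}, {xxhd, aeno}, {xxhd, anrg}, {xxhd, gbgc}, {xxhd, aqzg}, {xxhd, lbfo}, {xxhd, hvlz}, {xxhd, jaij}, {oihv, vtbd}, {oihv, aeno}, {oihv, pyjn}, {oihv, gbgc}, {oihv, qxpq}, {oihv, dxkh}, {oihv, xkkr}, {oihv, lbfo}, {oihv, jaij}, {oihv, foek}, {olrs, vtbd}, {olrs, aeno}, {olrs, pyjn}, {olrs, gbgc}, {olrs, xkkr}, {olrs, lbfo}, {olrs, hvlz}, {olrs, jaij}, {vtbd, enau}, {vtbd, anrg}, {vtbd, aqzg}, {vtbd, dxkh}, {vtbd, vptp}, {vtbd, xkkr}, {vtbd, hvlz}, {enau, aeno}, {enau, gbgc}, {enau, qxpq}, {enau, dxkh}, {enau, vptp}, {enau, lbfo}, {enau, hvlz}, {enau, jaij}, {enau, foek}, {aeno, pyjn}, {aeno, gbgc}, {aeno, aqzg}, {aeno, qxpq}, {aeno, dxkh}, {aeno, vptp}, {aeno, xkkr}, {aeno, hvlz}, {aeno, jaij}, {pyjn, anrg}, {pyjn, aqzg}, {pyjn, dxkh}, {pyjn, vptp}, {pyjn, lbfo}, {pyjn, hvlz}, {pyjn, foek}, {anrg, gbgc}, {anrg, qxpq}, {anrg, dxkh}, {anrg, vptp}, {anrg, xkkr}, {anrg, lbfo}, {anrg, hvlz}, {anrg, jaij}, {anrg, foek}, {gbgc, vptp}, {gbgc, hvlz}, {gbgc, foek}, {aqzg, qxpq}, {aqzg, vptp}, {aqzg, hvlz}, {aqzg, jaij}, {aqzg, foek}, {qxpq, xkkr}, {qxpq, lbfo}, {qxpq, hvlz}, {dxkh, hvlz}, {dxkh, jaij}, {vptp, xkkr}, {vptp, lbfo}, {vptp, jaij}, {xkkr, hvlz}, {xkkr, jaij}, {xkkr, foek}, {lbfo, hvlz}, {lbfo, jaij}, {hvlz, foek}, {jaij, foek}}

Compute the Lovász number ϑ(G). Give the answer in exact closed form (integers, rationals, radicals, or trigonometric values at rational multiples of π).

deg(ekdm) = 21; N(ekdm) = {uxhg, ymgk, ybxe, rgoi, ratf, jaqo, gpxv, xmxr, ewhg, pkdo, focg, oihv, vtbd, enau, pyjn, gbgc, aqzg, xkkr, lbfo, hvlz, jaij}.
N(rgoi) = {ekdm, uxhg, ymgk, ratf, skqn, xmxr, ewhg, wjxk, roew, oihv, olrs, vtbd, aeno, anrg, gbgc, aqzg, qxpq, dxkh, vptp, lbfo, foek}, |N(rgoi)| = 21.
N(qxpq) = {uxhg, ymgk, ybxe, rgoi, jaqo, gpxv, skqn, xmxr, nabl, pkdo, roew, focg, mesu, oihv, enau, aeno, anrg, aqzg, xkkr, lbfo, hvlz}, |N(qxpq)| = 21.
N(gpxv) = {ekdm, uxhg, ybxe, ratf, yevi, skqn, nabl, wjxk, pkdo, focg, olrs, vtbd, aeno, anrg, gbgc, aqzg, qxpq, dxkh, lbfo, jaij, foek}, |N(gpxv)| = 21.
Regular of degree 21 on 36 vertices: Kneser K(9,2) on C(9,2)=36 vertices.
The 3 distinct eigenvalues: [21.0, 1.0, -6.0].
Lovász: ϑ = −36(-6)/(21+-1*(-6)) = 8.
= 8.0000000… (decimal).

8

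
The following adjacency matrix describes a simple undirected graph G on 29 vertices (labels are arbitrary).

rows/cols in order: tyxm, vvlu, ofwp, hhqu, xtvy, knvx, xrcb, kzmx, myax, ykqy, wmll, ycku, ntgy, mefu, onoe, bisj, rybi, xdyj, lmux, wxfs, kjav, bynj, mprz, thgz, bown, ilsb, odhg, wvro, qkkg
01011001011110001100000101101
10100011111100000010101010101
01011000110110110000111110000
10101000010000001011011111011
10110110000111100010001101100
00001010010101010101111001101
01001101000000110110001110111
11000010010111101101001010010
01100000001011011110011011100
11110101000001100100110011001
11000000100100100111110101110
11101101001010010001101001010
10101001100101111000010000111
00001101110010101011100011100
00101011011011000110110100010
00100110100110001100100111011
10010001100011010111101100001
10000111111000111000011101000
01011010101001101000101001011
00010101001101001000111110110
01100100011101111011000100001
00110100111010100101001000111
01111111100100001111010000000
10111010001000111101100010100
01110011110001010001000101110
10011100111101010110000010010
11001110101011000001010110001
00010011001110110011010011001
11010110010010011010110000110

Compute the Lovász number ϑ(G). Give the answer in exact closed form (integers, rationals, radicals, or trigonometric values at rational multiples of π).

sqrt(29)

deg(bown) = 14; N(bown) = {vvlu, ofwp, hhqu, xrcb, kzmx, myax, ykqy, mefu, bisj, wxfs, thgz, ilsb, odhg, wvro}.
Vertex vvlu has 14 neighbors: tyxm, ofwp, xrcb, kzmx, myax, ykqy, wmll, ycku, lmux, kjav, mprz, bown, odhg, qkkg.
N(lmux) = {vvlu, hhqu, xtvy, xrcb, myax, wmll, mefu, onoe, rybi, kjav, mprz, ilsb, wvro, qkkg}, |N(lmux)| = 14.
Vertex ofwp has 14 neighbors: vvlu, hhqu, xtvy, myax, ykqy, ycku, ntgy, onoe, bisj, kjav, bynj, mprz, thgz, bown.
29-vertex 14-regular graph: Paley(29): SR with (k,λ,μ)=(14,6,7).
Distinct eigenvalues (to 6 d.p.): [14.0, 2.192582, -3.192582].
Lovász (edge-transitive): ϑ = −29·(-sqrt(29)/2 - 1/2)/((14)−(-sqrt(29)/2 - 1/2)) = sqrt(29).
ϑ(G) ≈ 5.385164807.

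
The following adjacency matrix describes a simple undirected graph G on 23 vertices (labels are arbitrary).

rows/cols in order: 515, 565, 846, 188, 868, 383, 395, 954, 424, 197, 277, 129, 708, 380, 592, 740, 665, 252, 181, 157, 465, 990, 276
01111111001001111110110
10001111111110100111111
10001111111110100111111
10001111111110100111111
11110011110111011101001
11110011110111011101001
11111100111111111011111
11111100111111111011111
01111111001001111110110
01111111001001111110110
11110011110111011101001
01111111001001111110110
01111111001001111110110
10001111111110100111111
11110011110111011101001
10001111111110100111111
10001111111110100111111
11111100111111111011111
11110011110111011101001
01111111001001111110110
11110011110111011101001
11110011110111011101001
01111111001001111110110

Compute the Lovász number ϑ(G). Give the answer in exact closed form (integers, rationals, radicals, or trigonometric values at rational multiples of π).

7

Vertex 277 has 16 neighbors: 515, 565, 846, 188, 395, 954, 424, 197, 129, 708, 380, 740, 665, 252, 157, 276.
Vertex 252 has 20 neighbors: 515, 565, 846, 188, 868, 383, 424, 197, 277, 129, 708, 380, 592, 740, 665, 181, 157, 465, 990, 276.
deg(197) = 16; N(197) = {565, 846, 188, 868, 383, 395, 954, 277, 380, 592, 740, 665, 252, 181, 465, 990}.
Vertex 565 has 17 neighbors: 515, 868, 383, 395, 954, 424, 197, 277, 129, 708, 592, 252, 181, 157, 465, 990, 276.
K_{7,7,6,3} (perfect); ϑ(G) = α(G) = max{7,7,6,3} = 7.
≈ 7.0000 (to 4 d.p.).
7 ≤ 7 ≤ 7: collapsed.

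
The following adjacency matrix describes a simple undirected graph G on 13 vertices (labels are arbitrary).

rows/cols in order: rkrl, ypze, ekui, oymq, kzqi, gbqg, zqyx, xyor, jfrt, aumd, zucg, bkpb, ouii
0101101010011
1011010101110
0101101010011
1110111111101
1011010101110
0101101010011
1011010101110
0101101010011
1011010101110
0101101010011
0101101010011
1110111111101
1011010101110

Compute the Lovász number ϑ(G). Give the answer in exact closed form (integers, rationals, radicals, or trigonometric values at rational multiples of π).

6

Vertex oymq has 11 neighbors: rkrl, ypze, ekui, kzqi, gbqg, zqyx, xyor, jfrt, aumd, zucg, ouii.
Vertex gbqg has 7 neighbors: ypze, oymq, kzqi, zqyx, jfrt, bkpb, ouii.
deg(ypze) = 8; N(ypze) = {rkrl, ekui, oymq, gbqg, xyor, aumd, zucg, bkpb}.
N(zqyx) = {rkrl, ekui, oymq, gbqg, xyor, aumd, zucg, bkpb}, |N(zqyx)| = 8.
Complete 3-partite, parts [6, 5, 2]: perfect, ϑ = α = 6.
Numerically 6.00000.
α=6, χ(Ḡ)=6; ϑ=6 lies between (collapsed).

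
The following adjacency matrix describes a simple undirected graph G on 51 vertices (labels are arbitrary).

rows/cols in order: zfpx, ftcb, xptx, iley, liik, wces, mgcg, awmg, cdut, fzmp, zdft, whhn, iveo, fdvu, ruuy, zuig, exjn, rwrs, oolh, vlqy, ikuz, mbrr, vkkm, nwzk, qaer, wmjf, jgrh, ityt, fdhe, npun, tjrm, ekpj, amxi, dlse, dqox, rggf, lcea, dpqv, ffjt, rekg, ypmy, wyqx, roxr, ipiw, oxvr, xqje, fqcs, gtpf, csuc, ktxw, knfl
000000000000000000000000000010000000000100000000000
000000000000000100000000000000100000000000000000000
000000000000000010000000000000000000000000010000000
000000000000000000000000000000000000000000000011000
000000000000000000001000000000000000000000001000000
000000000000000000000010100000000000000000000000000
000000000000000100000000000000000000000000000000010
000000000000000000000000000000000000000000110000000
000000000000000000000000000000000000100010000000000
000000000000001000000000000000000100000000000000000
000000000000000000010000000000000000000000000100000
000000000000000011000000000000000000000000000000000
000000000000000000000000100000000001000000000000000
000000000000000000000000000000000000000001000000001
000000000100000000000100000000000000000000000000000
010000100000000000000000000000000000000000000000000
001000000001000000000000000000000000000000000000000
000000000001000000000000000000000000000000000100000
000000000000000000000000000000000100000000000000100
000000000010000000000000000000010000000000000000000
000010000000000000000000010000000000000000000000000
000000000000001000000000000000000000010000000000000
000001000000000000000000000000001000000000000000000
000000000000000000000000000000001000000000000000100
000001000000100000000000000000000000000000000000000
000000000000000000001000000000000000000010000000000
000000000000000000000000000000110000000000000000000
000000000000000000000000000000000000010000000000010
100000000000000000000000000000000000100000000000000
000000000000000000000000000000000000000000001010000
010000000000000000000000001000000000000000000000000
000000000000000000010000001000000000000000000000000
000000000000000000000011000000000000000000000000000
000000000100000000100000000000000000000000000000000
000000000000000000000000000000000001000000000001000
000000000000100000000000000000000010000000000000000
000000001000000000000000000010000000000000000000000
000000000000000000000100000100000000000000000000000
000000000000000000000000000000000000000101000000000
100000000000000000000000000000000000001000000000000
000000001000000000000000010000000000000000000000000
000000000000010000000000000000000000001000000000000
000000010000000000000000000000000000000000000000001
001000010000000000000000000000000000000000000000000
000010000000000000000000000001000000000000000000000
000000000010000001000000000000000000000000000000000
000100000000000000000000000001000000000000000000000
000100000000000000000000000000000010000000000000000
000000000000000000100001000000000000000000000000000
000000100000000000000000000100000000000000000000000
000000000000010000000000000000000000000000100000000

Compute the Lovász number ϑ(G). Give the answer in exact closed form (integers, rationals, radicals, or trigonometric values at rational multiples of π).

51*cos(pi/51)/(cos(pi/51) + 1)

Vertex iveo has 2 neighbors: qaer, rggf.
N(wyqx) = {fdvu, ffjt}, |N(wyqx)| = 2.
N(whhn) = {exjn, rwrs}, |N(whhn)| = 2.
deg(cdut) = 2; N(cdut) = {lcea, ypmy}.
Every vertex has degree 2 (N=51); this is C_{51}, the 51-cycle.
Distinct eigenvalues (to 4 d.p.): [2.0, 1.9848, 1.9396, 1.8649, 1.762, 1.6324, 1.478, 1.3012, 1.1047, 0.8915, 0.6647, 0.4279, 0.1845, -0.0616, -0.3068, -0.5473, -0.7796, -1.0, -1.2053, -1.3923, -1.5582, -1.7004, -1.8169, -1.9059, -1.9659, -1.9962].
With N=51: ϑ(G) = 51·(-(-1)*2*cos(pi/51))/(2−(-2*cos(pi/51))) = 51*cos(pi/51)/(cos(pi/51) + 1).
Numerically 25.4758.
Sandwich: α(G)=25 ≤ ϑ(G)=51*cos(pi/51)/(cos(pi/51) + 1) ≤ χ(Ḡ)=26 (both strict).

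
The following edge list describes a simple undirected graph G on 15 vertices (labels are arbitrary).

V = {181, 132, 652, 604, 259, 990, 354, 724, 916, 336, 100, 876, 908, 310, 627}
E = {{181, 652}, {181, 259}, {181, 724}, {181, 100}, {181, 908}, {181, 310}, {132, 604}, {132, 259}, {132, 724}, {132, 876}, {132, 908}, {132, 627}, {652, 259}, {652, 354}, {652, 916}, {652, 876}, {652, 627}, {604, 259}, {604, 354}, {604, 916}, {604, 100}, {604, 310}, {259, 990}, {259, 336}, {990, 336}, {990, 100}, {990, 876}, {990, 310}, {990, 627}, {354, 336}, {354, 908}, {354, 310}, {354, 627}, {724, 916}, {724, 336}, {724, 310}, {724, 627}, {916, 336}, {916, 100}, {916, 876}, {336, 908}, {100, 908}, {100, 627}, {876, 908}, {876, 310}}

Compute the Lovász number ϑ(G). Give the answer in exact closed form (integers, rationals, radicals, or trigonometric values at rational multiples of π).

5

N(259) = {181, 132, 652, 604, 990, 336}, |N(259)| = 6.
Vertex 132 has 6 neighbors: 604, 259, 724, 876, 908, 627.
N(354) = {652, 604, 336, 908, 310, 627}, |N(354)| = 6.
deg(604) = 6; N(604) = {132, 259, 354, 916, 100, 310}.
15-vertex 6-regular graph: this is K(6,2), the Kneser graph.
A has 3 distinct eigenvalues ≈ [6.0, 1.0, -3.0].
Lovász: ϑ = −15(-3)/(6+-1*(-3)) = 5.
≈ 5.00000000 (to 8 d.p.).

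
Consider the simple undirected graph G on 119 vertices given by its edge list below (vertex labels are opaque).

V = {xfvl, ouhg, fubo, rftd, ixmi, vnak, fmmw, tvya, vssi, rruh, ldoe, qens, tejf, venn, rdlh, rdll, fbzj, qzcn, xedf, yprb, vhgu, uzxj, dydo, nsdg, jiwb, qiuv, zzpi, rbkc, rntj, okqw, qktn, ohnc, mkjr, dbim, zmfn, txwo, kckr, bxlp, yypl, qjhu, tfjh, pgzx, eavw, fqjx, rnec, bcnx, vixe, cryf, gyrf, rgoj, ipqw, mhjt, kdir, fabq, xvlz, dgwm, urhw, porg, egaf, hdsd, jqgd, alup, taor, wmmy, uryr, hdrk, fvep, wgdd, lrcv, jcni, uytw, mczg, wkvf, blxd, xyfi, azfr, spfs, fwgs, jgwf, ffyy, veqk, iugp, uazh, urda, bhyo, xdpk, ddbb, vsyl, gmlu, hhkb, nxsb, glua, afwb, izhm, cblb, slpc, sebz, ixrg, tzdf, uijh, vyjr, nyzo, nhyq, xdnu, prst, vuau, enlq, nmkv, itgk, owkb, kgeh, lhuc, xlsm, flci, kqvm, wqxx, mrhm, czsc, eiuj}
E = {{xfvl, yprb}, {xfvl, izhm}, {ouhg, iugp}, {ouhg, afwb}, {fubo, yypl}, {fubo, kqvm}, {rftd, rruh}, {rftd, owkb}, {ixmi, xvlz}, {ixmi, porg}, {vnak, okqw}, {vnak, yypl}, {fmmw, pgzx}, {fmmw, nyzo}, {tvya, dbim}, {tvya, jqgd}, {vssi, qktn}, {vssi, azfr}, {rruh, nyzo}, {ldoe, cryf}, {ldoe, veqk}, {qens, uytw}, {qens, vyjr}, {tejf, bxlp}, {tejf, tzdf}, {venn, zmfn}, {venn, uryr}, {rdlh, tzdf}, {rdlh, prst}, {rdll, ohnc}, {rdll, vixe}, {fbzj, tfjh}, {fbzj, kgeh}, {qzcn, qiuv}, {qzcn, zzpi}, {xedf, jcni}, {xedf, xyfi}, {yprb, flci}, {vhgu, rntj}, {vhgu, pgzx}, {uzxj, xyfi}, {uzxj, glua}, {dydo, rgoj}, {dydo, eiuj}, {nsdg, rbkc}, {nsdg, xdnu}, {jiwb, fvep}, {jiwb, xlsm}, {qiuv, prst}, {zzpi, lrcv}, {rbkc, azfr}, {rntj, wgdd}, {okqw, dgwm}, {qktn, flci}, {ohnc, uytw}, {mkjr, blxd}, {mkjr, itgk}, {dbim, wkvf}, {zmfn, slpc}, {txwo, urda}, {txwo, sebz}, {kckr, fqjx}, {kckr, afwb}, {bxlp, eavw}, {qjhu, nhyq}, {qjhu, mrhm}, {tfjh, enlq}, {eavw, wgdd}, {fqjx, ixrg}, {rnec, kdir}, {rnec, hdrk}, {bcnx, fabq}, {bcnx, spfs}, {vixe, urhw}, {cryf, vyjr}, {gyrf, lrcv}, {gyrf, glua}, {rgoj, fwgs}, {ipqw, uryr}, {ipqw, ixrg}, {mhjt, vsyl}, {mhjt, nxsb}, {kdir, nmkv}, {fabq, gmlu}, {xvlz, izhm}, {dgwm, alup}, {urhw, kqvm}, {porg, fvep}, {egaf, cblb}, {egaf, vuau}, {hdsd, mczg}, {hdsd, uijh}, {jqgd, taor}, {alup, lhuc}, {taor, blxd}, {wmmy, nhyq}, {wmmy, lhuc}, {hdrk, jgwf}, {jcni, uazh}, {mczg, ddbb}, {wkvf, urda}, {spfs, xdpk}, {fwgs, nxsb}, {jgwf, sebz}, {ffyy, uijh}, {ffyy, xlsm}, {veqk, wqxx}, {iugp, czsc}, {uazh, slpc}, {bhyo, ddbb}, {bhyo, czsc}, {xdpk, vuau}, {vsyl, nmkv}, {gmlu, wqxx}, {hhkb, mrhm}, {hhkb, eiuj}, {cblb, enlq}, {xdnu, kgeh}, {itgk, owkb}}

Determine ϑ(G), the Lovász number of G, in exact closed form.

Vertex lhuc has 2 neighbors: alup, wmmy.
deg(flci) = 2; N(flci) = {yprb, qktn}.
deg(uytw) = 2; N(uytw) = {qens, ohnc}.
deg(ddbb) = 2; N(ddbb) = {mczg, bhyo}.
119-vertex 2-regular graph: connected 2-regular on 119 ⇒ C_{119}.
spec(A) ≈ [2.0, 1.9972, 1.9889, 1.975, 1.9556, 1.9307, 1.9005, 1.8649, 1.8242, 1.7784, 1.7276, 1.672, 1.6118, 1.5471, 1.478, 1.4048, 1.3278, 1.247, 1.1627, 1.0752, 0.9847, 0.8915, 0.7957, 0.6978, 0.5979, 0.4964, 0.3934, 0.2894, 0.1845, 0.0792, -0.0264, -0.1319, -0.237, -0.3415, -0.445, -0.5473, -0.6481, -0.747, -0.8439, -0.9384, -1.0303, -1.1194, -1.2053, -1.2878, -1.3668, -1.4419, -1.5131, -1.58, -1.6425, -1.7004, -1.7536, -1.8019, -1.8452, -1.8834, -1.9163, -1.9438, -1.9659, -1.9826, -1.9937, -1.9993] (distinct, 4 d.p.).
Lovász: ϑ = −119(-2*cos(pi/119))/(2+-(-1)*2*cos(pi/119)) = 119*cos(pi/119)/(cos(pi/119) + 1).
Numerically 59.48963156.
59 ≤ 119*cos(pi/119)/(cos(pi/119) + 1) ≤ 60: both strict.

119*cos(pi/119)/(cos(pi/119) + 1)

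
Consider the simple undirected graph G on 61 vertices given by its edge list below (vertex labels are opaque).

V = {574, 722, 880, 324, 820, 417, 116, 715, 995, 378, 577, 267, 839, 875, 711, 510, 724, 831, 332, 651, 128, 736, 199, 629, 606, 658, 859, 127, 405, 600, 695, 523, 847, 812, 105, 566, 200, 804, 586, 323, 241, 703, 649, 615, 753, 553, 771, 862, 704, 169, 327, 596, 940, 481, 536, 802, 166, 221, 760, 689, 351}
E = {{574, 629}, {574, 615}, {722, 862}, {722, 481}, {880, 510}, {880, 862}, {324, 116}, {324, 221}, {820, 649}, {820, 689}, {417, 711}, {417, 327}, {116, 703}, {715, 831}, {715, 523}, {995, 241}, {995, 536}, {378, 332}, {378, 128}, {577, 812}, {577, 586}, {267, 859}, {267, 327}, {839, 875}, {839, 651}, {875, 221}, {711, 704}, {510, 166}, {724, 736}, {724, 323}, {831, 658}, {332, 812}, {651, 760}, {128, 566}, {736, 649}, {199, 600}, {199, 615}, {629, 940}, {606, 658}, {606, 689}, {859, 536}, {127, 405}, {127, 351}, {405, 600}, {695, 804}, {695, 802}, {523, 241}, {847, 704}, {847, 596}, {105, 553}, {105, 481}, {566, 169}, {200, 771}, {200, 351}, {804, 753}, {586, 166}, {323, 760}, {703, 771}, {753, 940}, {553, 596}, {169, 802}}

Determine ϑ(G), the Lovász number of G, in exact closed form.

Vertex 323 has 2 neighbors: 724, 760.
Vertex 875 has 2 neighbors: 839, 221.
deg(324) = 2; N(324) = {116, 221}.
deg(724) = 2; N(724) = {736, 323}.
G on 61 vertices is 2-regular; a single 61-cycle (edge-transitive).
Distinct eigenvalues (to 6 d.p.): [2.0, 1.9894, 1.957711, 1.905271, 1.832634, 1.74057, 1.630057, 1.502264, 1.358547, 1.200429, 1.029586, 0.847829, 0.657085, 0.459375, 0.256797, 0.051496, -0.154351, -0.358562, -0.558971, -0.753456, -0.939953, -1.116487, -1.281186, -1.432304, -1.56824, -1.687551, -1.788974, -1.871434, -1.934055, -1.976176, -1.997348].
Lovász: ϑ = −61(-2*cos(pi/61))/(2+-(-1)*2*cos(pi/61)) = 61*cos(pi/61)/(cos(pi/61) + 1).
ϑ(G) ≈ 30.479766.
Sandwich: α(G)=30 ≤ ϑ(G)=61*cos(pi/61)/(cos(pi/61) + 1) ≤ χ(Ḡ)=31 (both strict).

61*cos(pi/61)/(cos(pi/61) + 1)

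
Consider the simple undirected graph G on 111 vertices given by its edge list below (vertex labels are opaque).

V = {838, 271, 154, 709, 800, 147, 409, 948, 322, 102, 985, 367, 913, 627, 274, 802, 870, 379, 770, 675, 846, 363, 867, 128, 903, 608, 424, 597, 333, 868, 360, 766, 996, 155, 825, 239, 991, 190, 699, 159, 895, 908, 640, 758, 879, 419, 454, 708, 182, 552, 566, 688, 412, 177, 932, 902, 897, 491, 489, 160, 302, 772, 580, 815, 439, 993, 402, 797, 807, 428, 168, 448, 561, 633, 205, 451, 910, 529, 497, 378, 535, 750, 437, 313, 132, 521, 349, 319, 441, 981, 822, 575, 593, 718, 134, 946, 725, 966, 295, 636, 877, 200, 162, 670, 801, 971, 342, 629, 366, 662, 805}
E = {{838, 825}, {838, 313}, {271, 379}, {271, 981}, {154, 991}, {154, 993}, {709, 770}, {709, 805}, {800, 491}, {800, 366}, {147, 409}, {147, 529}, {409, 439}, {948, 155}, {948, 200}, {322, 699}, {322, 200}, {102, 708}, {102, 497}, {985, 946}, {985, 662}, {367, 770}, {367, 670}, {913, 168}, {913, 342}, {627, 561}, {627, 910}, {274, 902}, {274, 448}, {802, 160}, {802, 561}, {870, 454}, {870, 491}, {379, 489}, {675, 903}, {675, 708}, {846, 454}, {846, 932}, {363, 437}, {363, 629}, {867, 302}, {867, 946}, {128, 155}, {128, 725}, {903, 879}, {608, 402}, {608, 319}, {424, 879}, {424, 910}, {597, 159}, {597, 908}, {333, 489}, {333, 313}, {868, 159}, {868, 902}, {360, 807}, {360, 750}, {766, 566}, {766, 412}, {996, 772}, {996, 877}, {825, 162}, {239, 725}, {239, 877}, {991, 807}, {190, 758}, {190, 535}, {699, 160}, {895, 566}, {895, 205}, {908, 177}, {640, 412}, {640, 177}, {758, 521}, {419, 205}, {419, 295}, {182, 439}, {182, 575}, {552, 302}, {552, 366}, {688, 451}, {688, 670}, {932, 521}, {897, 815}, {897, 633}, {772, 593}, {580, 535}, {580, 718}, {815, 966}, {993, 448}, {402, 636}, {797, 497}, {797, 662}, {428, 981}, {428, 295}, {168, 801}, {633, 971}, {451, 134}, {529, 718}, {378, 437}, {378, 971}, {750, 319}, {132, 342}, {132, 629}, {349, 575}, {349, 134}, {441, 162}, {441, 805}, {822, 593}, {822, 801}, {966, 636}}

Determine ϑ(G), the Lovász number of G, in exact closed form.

111*cos(pi/111)/(cos(pi/111) + 1)

N(566) = {766, 895}, |N(566)| = 2.
Vertex 879 has 2 neighbors: 903, 424.
N(800) = {491, 366}, |N(800)| = 2.
deg(815) = 2; N(815) = {897, 966}.
deg(v) = 2 for all v (|V|=111); a single 111-cycle (edge-transitive).
The 56 distinct eigenvalues: [2.0, 1.996797, 1.987197, 1.971232, 1.948952, 1.920429, 1.885755, 1.84504, 1.798414, 1.746028, 1.688049, 1.624662, 1.556072, 1.482496, 1.404172, 1.321349, 1.234294, 1.143286, 1.048615, 0.950584, 0.849509, 0.745713, 0.639528, 0.531294, 0.421359, 0.310073, 0.197795, 0.084882, -0.028302, -0.141395, -0.254036, -0.365862, -0.476517, -0.585646, -0.692898, -0.797931, -0.900407, -1.0, -1.096389, -1.189266, -1.278334, -1.363307, -1.443912, -1.519892, -1.591004, -1.657019, -1.717727, -1.772931, -1.822457, -1.866145, -1.903855, -1.935466, -1.960877, -1.980007, -1.992795, -1.999199].
Lovász (edge-transitive): ϑ = −111·(-2*cos(pi/111))/((2)−(-2*cos(pi/111))) = 111*cos(pi/111)/(cos(pi/111) + 1).
Numerically 55.4889.
Check 55 ≤ 111*cos(pi/111)/(cos(pi/111) + 1) ≤ 56: both strict.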